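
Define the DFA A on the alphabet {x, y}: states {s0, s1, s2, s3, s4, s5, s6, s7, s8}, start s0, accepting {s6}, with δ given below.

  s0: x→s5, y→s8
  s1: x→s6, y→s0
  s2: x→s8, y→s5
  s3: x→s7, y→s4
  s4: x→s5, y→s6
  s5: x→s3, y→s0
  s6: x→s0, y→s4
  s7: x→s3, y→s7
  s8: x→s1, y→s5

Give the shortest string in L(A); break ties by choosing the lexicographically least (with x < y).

A breadth-first search from s0 reaches an accepting state first via the path s0 → s8 → s1 → s6 on input yxx.
No string of length < 3 is accepted (BFS exhausts all shorter strings without reaching an accepting state), and yxx is the lexicographically least accepting string of length 3.

yxx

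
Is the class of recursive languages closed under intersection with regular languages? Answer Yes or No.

Yes

A regular language is decidable (simulate its DFA), so run that check and the decider for L and accept iff both accept; everything halts.
So the recursive languages are closed under intersection with a regular language.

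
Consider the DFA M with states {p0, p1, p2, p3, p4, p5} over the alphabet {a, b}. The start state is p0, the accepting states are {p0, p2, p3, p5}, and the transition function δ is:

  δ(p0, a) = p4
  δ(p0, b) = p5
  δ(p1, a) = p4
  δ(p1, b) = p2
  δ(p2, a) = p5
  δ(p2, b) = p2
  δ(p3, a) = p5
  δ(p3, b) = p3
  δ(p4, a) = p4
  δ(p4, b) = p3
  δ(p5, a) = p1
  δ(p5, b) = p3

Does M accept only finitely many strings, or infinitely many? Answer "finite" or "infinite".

State p3 is reachable from the start and can reach an accepting state, and it lies on the cycle p3 → p3.
Traversing that cycle any number of times yields accepted strings of unbounded length, so the language is infinite.

infinite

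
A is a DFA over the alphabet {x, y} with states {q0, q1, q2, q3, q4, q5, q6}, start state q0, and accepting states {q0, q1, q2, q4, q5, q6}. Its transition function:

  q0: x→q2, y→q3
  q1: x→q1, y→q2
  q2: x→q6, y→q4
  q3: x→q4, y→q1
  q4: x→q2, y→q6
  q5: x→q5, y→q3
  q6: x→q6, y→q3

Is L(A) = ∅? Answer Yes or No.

The empty string ε is accepted: the run q0 ends in the accepting state q0.
Since at least one string is accepted, L(A) is not empty.

No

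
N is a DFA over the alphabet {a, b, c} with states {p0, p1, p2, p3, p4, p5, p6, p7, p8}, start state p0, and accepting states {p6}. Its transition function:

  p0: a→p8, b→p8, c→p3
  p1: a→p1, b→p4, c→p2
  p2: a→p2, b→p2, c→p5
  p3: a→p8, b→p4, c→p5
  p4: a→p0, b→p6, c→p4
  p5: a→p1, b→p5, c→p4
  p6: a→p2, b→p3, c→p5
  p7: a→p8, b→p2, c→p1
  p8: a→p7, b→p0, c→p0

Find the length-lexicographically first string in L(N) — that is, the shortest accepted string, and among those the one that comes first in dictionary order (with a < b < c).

A breadth-first search from p0 reaches an accepting state first via the path p0 → p3 → p4 → p6 on input cbb.
No string of length < 3 is accepted (BFS exhausts all shorter strings without reaching an accepting state), and cbb is the lexicographically least accepting string of length 3.

cbb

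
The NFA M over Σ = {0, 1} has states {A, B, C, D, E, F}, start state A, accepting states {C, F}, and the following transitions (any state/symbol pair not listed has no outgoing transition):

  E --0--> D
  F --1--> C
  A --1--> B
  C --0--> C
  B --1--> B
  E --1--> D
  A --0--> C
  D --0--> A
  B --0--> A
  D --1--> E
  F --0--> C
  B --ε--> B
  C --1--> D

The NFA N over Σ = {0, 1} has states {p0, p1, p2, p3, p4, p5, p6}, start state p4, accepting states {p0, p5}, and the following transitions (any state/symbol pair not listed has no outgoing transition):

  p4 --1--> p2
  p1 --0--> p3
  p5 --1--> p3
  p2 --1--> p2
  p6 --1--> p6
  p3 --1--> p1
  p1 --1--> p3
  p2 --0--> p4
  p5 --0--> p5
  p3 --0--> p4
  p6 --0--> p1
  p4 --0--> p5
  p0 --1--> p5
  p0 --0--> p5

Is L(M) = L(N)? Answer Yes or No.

Exploring the product automaton M × N from the start pair (A, p4), following both machines on each input symbol, reaches 5 state pairs: (A, p4), (C, p5), (B, p2), (D, p3), (E, p1).
M accepts in {C, F} and N accepts in {p0, p5}. In every reachable pair the two components are either both accepting — (C, p5) — or both non-accepting, so no string is accepted by exactly one of the machines: L(M) \ L(N) and L(N) \ L(M) are both empty.
Hence every string is accepted by M iff it is accepted by N, and the two languages coincide.

Yes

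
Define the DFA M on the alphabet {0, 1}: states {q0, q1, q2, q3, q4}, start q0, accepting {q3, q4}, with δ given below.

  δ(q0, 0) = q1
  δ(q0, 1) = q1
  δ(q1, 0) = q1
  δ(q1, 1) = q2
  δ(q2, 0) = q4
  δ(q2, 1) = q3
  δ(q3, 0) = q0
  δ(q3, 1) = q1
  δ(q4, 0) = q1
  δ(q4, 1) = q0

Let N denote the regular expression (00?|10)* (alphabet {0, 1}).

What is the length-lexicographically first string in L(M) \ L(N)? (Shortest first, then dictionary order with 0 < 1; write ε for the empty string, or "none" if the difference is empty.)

011

The string 011 is accepted by M but not by N.
No shorter string lies in the difference, and 011 is the lexicographically first length-3 string in L(M) \ L(N).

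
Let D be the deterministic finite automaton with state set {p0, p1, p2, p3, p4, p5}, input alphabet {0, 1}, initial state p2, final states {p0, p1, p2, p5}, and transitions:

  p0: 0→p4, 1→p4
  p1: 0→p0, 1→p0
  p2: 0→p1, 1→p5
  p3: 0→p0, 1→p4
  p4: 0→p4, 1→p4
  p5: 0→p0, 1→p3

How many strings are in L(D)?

The useful subgraph on states {p0, p1, p2, p3, p5} is acyclic, so L(D) is finite; the longest accepting path visits 4 useful states, giving maximum string length 3.
Counting accepting paths from p2 by length: 1 of length 0, 2 of length 1, 3 of length 2, 1 of length 3. Total 7.

7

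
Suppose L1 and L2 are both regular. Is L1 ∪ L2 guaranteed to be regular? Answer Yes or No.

Given DFAs for L₁ and L₂, run them in parallel: the product automaton on Q₁ × Q₂ that accepts when either component is accepting recognises L₁ ∪ L₂ (equivalently, R₁ | R₂ is a regular expression for it).
So the regular languages are closed under union.

Yes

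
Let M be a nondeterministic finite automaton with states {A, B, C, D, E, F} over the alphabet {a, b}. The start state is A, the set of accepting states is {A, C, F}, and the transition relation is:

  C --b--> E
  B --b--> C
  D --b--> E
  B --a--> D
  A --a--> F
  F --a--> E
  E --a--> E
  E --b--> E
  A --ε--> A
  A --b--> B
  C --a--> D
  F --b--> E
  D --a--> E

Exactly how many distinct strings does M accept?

The useful subgraph on states {A, B, C, F} is acyclic, so L(M) is finite; the longest accepting path visits 3 useful states, giving maximum string length 2.
Counting accepting paths from A by length: 1 of length 0, 1 of length 1, 1 of length 2. Total 3.

3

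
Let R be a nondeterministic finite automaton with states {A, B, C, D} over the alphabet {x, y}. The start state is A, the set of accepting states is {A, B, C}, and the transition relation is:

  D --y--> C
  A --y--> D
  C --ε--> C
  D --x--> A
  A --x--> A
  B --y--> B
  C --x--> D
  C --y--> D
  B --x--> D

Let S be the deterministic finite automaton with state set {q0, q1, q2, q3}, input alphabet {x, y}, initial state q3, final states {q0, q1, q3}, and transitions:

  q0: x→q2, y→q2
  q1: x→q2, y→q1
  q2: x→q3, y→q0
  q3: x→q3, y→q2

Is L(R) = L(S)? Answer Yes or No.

Exploring the product automaton R × S from the start pair (A, q3), following both machines on each input symbol, reaches 3 state pairs: (A, q3), (D, q2), (C, q0).
R accepts in {A, B, C} and S accepts in {q0, q1, q3}. In every reachable pair the two components are either both accepting — (A, q3), (C, q0) — or both non-accepting, so no string is accepted by exactly one of the machines: L(R) \ L(S) and L(S) \ L(R) are both empty.
Hence every string is accepted by R iff it is accepted by S, and the two languages coincide.

Yes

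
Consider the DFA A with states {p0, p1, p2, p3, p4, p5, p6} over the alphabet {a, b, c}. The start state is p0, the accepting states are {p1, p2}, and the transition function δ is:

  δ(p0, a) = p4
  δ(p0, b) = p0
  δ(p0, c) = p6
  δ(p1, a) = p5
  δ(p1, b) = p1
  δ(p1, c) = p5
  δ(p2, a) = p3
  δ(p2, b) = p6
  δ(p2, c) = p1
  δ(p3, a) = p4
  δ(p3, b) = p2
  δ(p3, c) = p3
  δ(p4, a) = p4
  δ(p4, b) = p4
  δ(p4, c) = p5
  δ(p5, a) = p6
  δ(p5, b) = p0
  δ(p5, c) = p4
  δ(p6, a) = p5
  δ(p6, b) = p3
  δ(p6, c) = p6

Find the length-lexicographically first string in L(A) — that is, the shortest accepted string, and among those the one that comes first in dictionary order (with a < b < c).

A breadth-first search from p0 reaches an accepting state first via the path p0 → p6 → p3 → p2 on input cbb.
No string of length < 3 is accepted (BFS exhausts all shorter strings without reaching an accepting state), and cbb is the lexicographically least accepting string of length 3.

cbb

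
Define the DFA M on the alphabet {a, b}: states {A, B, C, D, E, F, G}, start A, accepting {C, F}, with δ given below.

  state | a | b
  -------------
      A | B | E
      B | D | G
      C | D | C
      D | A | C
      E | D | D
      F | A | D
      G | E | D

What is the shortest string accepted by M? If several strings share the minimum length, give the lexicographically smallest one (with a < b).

aab

A breadth-first search from A reaches an accepting state first via the path A → B → D → C on input aab.
No string of length < 3 is accepted (BFS exhausts all shorter strings without reaching an accepting state), and aab is the lexicographically least accepting string of length 3.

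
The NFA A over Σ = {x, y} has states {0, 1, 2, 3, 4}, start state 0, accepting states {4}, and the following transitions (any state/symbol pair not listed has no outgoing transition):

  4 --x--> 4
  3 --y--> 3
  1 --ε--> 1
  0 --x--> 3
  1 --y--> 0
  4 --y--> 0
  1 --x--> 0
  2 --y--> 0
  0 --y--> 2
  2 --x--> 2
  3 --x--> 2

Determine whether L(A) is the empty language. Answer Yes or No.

The states reachable from the start state are {0, 2, 3}.
None of the accepting states {4} is reachable, so no string is accepted and L(A) = ∅.

Yes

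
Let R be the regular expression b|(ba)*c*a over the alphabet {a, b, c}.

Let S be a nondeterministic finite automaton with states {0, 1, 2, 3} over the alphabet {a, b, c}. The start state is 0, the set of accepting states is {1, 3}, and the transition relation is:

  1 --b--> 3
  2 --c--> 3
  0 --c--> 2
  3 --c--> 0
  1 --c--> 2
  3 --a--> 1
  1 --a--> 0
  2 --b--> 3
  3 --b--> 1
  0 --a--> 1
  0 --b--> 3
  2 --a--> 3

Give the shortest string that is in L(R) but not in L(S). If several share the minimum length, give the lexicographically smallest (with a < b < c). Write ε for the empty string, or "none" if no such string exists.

baa

The string baa is accepted by R but not by S.
No shorter string lies in the difference, and baa is the lexicographically first length-3 string in L(R) \ L(S).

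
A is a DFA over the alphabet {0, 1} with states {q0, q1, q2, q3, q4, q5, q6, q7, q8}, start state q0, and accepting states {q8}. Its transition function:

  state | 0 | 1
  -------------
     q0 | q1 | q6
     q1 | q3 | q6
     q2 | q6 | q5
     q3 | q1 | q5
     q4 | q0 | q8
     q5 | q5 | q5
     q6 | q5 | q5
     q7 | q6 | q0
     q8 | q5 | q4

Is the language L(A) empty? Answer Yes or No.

Yes

The states reachable from the start state are {q0, q1, q3, q5, q6}.
None of the accepting states {q8} is reachable, so no string is accepted and L(A) = ∅.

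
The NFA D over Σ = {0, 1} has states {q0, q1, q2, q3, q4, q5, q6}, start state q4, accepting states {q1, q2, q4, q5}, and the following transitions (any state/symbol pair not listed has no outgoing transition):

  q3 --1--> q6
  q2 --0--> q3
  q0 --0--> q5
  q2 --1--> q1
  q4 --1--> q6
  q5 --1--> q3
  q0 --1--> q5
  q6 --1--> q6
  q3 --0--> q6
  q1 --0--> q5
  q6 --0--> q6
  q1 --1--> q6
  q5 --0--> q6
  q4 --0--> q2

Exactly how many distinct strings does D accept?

The useful subgraph on states {q1, q2, q4, q5} is acyclic, so L(D) is finite; the longest accepting path visits 4 useful states, giving maximum string length 3.
Counting accepting paths from q4 by length: 1 of length 0, 1 of length 1, 1 of length 2, 1 of length 3. Total 4.

4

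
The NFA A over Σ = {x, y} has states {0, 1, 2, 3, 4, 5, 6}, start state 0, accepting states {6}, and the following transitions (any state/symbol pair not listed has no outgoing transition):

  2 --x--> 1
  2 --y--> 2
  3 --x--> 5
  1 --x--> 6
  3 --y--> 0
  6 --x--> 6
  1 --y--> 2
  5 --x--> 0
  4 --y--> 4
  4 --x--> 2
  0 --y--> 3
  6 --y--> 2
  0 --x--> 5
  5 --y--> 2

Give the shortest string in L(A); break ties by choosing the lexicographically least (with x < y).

A breadth-first search from 0 reaches an accepting state first via the path 0 → 5 → 2 → 1 → 6 on input xyxx.
No string of length < 4 is accepted (BFS exhausts all shorter strings without reaching an accepting state), and xyxx is the lexicographically least accepting string of length 4.

xyxx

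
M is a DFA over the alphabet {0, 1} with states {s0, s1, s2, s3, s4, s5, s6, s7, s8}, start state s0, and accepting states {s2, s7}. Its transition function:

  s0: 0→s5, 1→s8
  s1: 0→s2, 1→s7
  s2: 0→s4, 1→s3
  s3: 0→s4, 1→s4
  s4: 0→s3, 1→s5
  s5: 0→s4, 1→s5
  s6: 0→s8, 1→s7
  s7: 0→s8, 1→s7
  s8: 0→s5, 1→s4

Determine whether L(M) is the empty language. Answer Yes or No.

Yes

The states reachable from the start state are {s0, s3, s4, s5, s8}.
None of the accepting states {s2, s7} is reachable, so no string is accepted and L(M) = ∅.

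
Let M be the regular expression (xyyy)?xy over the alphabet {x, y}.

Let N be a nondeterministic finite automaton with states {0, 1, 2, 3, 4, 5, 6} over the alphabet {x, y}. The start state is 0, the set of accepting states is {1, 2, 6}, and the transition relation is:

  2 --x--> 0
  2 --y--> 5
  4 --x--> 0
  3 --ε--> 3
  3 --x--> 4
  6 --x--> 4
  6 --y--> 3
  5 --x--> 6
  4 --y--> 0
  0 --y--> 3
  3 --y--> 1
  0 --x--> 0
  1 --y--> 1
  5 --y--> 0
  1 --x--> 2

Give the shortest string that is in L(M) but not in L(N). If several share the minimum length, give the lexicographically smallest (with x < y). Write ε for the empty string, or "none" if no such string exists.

The string xy is accepted by M but not by N.
No shorter string lies in the difference, and xy is the lexicographically first length-2 string in L(M) \ L(N).

xy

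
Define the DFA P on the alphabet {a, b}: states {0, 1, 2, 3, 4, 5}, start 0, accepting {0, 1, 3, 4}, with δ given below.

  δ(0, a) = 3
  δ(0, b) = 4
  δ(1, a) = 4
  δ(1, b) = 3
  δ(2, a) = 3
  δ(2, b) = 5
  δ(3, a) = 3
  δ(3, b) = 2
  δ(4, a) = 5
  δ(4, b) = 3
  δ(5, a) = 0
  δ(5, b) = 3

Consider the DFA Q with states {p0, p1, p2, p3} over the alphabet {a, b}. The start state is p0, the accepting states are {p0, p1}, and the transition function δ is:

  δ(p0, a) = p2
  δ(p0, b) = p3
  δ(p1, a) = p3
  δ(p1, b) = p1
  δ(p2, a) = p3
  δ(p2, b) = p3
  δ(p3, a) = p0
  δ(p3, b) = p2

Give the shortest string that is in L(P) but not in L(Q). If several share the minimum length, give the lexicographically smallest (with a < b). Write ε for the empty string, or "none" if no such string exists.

The string a is accepted by P but not by Q.
No shorter string lies in the difference, and a is the lexicographically first length-1 string in L(P) \ L(Q).

a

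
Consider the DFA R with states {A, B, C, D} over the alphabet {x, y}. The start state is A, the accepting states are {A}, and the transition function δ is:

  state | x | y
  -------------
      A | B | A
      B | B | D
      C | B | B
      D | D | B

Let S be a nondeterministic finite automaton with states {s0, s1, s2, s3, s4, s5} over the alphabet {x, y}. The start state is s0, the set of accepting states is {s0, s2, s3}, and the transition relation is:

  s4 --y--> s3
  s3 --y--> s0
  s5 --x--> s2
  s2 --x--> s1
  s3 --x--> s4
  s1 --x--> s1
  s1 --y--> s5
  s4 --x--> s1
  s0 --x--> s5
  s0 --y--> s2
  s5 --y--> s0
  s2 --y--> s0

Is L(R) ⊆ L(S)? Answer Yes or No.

Exploring the product automaton R × S from the start pair (A, s0), following both machines on each input symbol, reaches 10 state pairs: (A, s0), (B, s5), (A, s2), (B, s2), (D, s0), (B, s1), (D, s5), (D, s2), (B, s0), (D, s1).
R accepts in {A} and S accepts in {s0, s2, s3}. The reachable pairs whose R-component is accepting are (A, s0), (A, s2); in each of them the S-component is accepting too, so the product for L(R) \ L(S) (R-component accepting, S-component rejecting) has no reachable accepting pair and the difference is empty.
Hence every string in L(R) is also in L(S).

Yes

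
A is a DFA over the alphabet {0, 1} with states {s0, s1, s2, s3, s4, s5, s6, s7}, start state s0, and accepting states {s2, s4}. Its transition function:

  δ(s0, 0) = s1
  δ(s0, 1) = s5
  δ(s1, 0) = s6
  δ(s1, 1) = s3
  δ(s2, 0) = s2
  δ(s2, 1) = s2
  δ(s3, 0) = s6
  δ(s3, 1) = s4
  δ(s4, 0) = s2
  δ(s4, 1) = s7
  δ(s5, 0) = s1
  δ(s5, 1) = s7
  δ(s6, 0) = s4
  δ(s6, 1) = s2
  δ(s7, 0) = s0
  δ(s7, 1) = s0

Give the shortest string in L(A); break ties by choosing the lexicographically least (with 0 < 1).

000

A breadth-first search from s0 reaches an accepting state first via the path s0 → s1 → s6 → s4 on input 000.
No string of length < 3 is accepted (BFS exhausts all shorter strings without reaching an accepting state), and 000 is the lexicographically least accepting string of length 3.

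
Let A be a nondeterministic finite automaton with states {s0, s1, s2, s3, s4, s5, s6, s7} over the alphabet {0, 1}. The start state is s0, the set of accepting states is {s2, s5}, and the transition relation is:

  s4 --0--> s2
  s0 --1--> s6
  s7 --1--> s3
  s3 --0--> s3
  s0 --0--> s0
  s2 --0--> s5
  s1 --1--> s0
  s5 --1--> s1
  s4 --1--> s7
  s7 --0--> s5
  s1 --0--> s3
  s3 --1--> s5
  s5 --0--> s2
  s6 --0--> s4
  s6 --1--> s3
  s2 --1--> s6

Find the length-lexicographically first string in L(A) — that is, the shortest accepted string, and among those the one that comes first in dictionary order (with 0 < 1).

100

A breadth-first search from s0 reaches an accepting state first via the path s0 → s6 → s4 → s2 on input 100.
No string of length < 3 is accepted (BFS exhausts all shorter strings without reaching an accepting state), and 100 is the lexicographically least accepting string of length 3.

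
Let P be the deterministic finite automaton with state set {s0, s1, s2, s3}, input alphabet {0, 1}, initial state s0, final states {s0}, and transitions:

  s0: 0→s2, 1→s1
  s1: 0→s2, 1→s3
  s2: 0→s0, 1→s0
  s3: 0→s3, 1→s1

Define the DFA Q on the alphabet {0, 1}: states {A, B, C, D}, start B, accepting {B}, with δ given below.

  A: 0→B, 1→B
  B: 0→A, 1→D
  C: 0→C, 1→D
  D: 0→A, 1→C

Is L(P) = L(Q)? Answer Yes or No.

Exploring the product automaton P × Q from the start pair (s0, B), following both machines on each input symbol, reaches 4 state pairs: (s0, B), (s2, A), (s1, D), (s3, C).
P accepts in {s0} and Q accepts in {B}. In every reachable pair the two components are either both accepting — (s0, B) — or both non-accepting, so no string is accepted by exactly one of the machines: L(P) \ L(Q) and L(Q) \ L(P) are both empty.
Hence every string is accepted by P iff it is accepted by Q, and the two languages coincide.

Yes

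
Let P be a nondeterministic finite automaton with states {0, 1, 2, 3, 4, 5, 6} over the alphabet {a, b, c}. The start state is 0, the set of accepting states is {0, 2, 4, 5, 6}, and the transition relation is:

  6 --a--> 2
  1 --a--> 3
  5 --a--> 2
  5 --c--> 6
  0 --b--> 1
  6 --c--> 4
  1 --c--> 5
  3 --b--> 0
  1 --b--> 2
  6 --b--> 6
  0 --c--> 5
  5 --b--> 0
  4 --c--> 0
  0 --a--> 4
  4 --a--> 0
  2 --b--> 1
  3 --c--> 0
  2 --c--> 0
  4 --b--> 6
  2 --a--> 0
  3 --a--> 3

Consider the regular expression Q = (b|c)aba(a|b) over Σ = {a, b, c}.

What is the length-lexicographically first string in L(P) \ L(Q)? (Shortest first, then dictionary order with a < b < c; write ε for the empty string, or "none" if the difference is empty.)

ε

The empty string ε is accepted by P but not by Q.
Since ε is the unique shortest string, it is the required witness.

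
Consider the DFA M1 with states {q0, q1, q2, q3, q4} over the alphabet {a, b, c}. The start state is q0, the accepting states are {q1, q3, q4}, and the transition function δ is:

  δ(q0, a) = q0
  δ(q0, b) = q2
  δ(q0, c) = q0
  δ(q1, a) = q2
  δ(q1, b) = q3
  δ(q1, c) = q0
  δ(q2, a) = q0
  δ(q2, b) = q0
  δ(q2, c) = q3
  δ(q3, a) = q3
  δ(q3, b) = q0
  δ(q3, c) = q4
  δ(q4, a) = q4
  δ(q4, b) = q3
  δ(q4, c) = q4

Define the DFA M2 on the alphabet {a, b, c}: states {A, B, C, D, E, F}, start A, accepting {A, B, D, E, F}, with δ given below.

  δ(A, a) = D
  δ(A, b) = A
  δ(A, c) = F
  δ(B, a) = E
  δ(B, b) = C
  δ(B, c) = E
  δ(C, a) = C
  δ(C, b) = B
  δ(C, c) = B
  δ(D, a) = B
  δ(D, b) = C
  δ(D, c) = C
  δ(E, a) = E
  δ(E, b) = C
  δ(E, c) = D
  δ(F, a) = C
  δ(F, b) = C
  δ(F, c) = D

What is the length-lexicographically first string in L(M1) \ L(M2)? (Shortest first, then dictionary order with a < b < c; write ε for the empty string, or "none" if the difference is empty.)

bca

The string bca is accepted by M1 but not by M2.
No shorter string lies in the difference, and bca is the lexicographically first length-3 string in L(M1) \ L(M2).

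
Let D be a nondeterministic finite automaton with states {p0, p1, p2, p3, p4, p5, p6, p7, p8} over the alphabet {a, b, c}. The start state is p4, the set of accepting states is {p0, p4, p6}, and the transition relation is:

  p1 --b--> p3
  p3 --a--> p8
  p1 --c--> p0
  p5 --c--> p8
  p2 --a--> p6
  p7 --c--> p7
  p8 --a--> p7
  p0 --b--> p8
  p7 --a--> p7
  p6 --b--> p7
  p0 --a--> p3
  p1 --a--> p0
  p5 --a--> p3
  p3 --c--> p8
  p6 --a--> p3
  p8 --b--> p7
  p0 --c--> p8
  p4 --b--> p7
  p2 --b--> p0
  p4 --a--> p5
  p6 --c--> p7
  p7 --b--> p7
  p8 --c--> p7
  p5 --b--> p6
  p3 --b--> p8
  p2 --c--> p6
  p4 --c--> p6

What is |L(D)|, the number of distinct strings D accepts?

3

The useful subgraph on states {p4, p5, p6} is acyclic, so L(D) is finite; the longest accepting path visits 3 useful states, giving maximum string length 2.
Counting accepting paths from p4 by length: 1 of length 0, 1 of length 1, 1 of length 2. Total 3.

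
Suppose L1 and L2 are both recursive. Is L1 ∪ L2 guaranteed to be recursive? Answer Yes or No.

Run a decider for L₁ and then a decider for L₂ on the input and accept if either accepts; both sub-runs halt, so this is again a decider.
So the recursive languages are closed under union.

Yes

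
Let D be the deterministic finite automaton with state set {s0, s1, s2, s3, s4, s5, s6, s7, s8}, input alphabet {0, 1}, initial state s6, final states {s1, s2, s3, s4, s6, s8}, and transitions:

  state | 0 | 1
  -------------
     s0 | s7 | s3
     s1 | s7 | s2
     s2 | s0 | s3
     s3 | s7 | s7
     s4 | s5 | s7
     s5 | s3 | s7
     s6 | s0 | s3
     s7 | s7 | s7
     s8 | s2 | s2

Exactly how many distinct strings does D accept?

3

The useful subgraph on states {s0, s3, s6} is acyclic, so L(D) is finite; the longest accepting path visits 3 useful states, giving maximum string length 2.
Counting accepting paths from s6 by length: 1 of length 0, 1 of length 1, 1 of length 2. Total 3.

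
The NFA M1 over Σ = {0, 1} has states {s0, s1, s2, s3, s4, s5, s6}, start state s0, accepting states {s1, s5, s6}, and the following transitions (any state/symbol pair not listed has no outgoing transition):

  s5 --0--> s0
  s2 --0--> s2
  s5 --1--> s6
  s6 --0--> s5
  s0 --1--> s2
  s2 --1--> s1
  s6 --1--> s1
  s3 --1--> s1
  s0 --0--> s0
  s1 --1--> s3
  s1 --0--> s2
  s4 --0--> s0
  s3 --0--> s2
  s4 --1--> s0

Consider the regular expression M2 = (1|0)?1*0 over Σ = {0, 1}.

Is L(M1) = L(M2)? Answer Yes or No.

No

The string 11 is accepted by M1 but rejected by M2.
So L(M1) ≠ L(M2).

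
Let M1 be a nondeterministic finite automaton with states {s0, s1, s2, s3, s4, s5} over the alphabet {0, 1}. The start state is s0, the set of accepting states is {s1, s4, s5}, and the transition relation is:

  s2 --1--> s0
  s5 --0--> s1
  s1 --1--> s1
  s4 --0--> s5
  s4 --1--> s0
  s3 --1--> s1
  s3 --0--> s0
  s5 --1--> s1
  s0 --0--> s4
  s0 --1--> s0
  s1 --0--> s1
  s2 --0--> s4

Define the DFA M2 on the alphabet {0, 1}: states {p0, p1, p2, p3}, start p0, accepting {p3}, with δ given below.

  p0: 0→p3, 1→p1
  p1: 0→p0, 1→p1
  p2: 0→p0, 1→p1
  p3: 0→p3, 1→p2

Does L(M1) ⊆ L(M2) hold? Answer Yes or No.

The string 10 is in L(M1) but not in L(M2).
So L(M1) ⊄ L(M2).

No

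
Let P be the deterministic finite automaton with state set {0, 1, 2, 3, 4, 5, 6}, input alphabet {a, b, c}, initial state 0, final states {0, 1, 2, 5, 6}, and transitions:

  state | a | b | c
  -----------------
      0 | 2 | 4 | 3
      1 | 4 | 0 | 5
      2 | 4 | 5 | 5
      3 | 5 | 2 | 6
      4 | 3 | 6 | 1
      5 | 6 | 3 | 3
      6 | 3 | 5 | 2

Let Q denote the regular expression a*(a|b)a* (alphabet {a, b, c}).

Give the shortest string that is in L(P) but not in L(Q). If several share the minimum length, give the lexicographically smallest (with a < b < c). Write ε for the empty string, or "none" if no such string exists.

The empty string ε is accepted by P but not by Q.
Since ε is the unique shortest string, it is the required witness.

ε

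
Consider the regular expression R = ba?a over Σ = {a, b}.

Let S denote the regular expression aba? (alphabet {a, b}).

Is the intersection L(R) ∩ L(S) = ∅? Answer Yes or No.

Converting the expression R to a DFA (subset construction, then merging equivalent states) gives the minimal DFA with states {r0, r1, r2, r3, r4}, start state r0, accepting states {r3, r4} and transitions r0: a→r1, b→r2; r1: a→r1, b→r1; r2: a→r3, b→r1; r3: a→r4, b→r1; r4: a→r1, b→r1.
Converting the expression S to a DFA (subset construction, then merging equivalent states) gives the minimal DFA with states {s0, s1, s2, s3, s4}, start state s0, accepting states {s3, s4} and transitions s0: a→s1, b→s2; s1: a→s2, b→s3; s2: a→s2, b→s2; s3: a→s4, b→s2; s4: a→s2, b→s2.
Exploring the product automaton R × S from the start pair (r0, s0), following both machines on each input symbol, reaches 8 state pairs: (r0, s0), (r1, s1), (r2, s2), (r1, s2), (r1, s3), (r3, s2), (r1, s4), (r4, s2).
R accepts in {r3, r4} and S accepts in {s3, s4}; no reachable pair has both components accepting, so no string drives both machines to acceptance simultaneously and L(R) ∩ L(S) = ∅.
So no string is accepted by both, and the intersection is empty.

Yes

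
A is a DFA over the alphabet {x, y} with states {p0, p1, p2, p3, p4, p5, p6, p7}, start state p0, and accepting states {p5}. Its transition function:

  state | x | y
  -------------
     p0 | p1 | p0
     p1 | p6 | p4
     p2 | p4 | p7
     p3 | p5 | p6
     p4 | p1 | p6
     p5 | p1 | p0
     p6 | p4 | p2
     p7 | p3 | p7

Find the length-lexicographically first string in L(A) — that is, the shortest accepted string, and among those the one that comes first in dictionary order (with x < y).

A breadth-first search from p0 reaches an accepting state first via the path p0 → p1 → p6 → p2 → p7 → p3 → p5 on input xxyyxx.
No string of length < 6 is accepted (BFS exhausts all shorter strings without reaching an accepting state), and xxyyxx is the lexicographically least accepting string of length 6.

xxyyxx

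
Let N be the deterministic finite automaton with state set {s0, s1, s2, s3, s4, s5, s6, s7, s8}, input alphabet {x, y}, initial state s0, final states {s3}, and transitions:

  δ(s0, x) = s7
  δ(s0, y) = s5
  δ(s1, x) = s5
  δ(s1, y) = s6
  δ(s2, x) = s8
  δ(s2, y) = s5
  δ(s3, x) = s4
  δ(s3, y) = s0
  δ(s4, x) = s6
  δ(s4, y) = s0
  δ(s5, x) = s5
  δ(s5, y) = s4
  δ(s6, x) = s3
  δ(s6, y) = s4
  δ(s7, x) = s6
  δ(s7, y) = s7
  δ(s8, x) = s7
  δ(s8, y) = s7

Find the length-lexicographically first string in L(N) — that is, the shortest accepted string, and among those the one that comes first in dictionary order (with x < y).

xxx

A breadth-first search from s0 reaches an accepting state first via the path s0 → s7 → s6 → s3 on input xxx.
No string of length < 3 is accepted (BFS exhausts all shorter strings without reaching an accepting state), and xxx is the lexicographically least accepting string of length 3.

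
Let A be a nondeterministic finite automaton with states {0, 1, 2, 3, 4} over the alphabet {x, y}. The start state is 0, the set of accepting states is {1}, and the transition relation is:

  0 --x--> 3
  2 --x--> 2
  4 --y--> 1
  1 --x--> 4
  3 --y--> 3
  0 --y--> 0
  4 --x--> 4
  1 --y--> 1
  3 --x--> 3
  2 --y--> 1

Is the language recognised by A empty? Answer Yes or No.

The states reachable from the start state are {0, 3}.
None of the accepting states {1} is reachable, so no string is accepted and L(A) = ∅.

Yes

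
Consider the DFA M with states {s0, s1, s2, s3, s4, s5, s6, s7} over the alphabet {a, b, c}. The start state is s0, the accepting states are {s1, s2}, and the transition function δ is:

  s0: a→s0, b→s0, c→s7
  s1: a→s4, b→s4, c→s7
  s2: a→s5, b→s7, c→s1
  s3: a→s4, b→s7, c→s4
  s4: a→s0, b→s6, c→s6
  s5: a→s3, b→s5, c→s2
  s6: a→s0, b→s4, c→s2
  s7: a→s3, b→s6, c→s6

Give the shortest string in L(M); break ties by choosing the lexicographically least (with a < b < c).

A breadth-first search from s0 reaches an accepting state first via the path s0 → s7 → s6 → s2 on input cbc.
No string of length < 3 is accepted (BFS exhausts all shorter strings without reaching an accepting state), and cbc is the lexicographically least accepting string of length 3.

cbc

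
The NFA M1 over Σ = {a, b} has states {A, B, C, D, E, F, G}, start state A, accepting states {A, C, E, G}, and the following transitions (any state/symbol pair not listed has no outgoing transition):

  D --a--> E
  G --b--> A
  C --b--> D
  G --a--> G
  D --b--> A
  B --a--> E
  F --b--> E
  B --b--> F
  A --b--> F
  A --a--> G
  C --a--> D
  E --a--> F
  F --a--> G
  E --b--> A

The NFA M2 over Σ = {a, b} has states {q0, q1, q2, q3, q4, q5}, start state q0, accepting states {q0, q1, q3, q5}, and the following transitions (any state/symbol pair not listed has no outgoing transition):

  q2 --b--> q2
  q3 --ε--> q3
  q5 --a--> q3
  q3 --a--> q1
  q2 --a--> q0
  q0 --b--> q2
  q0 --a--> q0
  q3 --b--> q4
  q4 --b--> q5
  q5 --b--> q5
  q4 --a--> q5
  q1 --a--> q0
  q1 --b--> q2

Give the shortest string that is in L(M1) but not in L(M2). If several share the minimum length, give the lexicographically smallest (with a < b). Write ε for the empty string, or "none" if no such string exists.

ab

The string ab is accepted by M1 but not by M2.
No shorter string lies in the difference, and ab is the lexicographically first length-2 string in L(M1) \ L(M2).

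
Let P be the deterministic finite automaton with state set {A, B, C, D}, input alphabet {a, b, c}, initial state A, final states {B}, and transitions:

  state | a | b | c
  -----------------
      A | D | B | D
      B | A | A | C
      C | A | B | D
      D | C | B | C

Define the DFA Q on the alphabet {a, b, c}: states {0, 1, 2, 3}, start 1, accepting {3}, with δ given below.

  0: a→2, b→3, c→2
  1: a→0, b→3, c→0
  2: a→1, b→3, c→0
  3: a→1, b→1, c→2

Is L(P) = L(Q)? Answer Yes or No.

Exploring the product automaton P × Q from the start pair (A, 1), following both machines on each input symbol, reaches 4 state pairs: (A, 1), (D, 0), (B, 3), (C, 2).
P accepts in {B} and Q accepts in {3}. In every reachable pair the two components are either both accepting — (B, 3) — or both non-accepting, so no string is accepted by exactly one of the machines: L(P) \ L(Q) and L(Q) \ L(P) are both empty.
Hence every string is accepted by P iff it is accepted by Q, and the two languages coincide.

Yes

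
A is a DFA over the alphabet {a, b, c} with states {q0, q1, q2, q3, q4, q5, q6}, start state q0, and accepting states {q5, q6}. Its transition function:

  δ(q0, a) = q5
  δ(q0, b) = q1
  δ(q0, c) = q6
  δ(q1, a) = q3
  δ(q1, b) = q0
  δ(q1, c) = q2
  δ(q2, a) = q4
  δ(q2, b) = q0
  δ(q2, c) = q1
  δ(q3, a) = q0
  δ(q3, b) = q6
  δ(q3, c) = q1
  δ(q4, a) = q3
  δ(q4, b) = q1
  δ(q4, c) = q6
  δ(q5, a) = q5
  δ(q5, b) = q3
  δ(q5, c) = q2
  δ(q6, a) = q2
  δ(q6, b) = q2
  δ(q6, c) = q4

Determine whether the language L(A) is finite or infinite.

State q0 is reachable from the start and can reach an accepting state, and it lies on the cycle q0 → q1 → q0.
Traversing that cycle any number of times yields accepted strings of unbounded length, so the language is infinite.

infinite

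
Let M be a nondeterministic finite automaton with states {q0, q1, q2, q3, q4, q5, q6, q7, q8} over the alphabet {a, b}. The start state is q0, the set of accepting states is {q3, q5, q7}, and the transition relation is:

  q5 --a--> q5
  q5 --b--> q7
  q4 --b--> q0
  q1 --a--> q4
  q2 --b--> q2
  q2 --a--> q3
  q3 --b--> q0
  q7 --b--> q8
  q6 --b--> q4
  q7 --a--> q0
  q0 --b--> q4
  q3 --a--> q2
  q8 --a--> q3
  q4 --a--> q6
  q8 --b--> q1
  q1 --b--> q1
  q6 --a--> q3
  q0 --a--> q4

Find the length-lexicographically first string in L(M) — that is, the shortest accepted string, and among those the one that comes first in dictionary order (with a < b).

A breadth-first search from q0 reaches an accepting state first via the path q0 → q4 → q6 → q3 on input aaa.
No string of length < 3 is accepted (BFS exhausts all shorter strings without reaching an accepting state), and aaa is the lexicographically least accepting string of length 3.

aaa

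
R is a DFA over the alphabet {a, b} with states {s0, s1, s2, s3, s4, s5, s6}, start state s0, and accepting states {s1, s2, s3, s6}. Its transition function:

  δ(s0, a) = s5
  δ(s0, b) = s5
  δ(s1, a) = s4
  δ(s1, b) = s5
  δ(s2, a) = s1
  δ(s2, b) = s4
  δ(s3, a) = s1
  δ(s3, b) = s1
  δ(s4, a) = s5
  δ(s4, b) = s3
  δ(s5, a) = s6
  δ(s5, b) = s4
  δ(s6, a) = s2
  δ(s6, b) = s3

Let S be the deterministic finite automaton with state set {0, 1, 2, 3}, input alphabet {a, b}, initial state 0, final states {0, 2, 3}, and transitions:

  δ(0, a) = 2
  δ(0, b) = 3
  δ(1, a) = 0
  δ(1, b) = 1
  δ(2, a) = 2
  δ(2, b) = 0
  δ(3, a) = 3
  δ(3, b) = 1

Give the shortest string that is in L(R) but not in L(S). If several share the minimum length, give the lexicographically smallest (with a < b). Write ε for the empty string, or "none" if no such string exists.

bab

The string bab is accepted by R but not by S.
No shorter string lies in the difference, and bab is the lexicographically first length-3 string in L(R) \ L(S).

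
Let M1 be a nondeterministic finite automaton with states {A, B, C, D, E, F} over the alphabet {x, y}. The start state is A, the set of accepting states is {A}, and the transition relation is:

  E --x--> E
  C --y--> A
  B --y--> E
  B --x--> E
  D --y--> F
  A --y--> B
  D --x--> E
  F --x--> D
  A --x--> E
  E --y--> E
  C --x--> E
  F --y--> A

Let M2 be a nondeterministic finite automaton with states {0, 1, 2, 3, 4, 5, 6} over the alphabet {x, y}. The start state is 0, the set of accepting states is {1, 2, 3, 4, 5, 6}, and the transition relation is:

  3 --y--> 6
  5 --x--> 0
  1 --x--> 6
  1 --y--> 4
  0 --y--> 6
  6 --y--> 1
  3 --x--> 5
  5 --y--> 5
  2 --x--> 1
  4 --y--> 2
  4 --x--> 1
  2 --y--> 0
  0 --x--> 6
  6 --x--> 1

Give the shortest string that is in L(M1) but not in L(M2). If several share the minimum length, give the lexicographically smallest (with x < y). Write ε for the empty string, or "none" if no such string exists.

ε

The empty string ε is accepted by M1 but not by M2.
Since ε is the unique shortest string, it is the required witness.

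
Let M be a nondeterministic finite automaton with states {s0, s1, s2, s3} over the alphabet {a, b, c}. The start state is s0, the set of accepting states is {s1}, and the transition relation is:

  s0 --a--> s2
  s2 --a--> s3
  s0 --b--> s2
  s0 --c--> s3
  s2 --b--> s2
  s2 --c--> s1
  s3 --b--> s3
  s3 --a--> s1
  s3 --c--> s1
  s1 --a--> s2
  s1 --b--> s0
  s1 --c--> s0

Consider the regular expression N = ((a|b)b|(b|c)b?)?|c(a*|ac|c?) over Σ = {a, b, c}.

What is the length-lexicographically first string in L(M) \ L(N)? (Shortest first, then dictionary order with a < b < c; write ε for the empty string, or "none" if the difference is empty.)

ac

The string ac is accepted by M but not by N.
No shorter string lies in the difference, and ac is the lexicographically first length-2 string in L(M) \ L(N).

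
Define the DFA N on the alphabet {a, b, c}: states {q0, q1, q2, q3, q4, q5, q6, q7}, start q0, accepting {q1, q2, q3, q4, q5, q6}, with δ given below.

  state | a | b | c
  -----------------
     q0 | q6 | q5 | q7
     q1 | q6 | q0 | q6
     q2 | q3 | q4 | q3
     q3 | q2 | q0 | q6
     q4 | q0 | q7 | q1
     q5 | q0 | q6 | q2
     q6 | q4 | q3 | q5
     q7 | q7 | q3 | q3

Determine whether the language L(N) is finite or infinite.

infinite

State q0 is reachable from the start and can reach an accepting state, and it lies on the cycle q0 → q5 → q0.
Traversing that cycle any number of times yields accepted strings of unbounded length, so the language is infinite.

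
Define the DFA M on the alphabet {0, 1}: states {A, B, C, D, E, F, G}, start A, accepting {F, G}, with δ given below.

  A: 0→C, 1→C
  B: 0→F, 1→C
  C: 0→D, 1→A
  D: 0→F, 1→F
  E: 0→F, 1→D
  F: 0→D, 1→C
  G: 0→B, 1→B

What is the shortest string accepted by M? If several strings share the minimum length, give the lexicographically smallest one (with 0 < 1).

000

A breadth-first search from A reaches an accepting state first via the path A → C → D → F on input 000.
No string of length < 3 is accepted (BFS exhausts all shorter strings without reaching an accepting state), and 000 is the lexicographically least accepting string of length 3.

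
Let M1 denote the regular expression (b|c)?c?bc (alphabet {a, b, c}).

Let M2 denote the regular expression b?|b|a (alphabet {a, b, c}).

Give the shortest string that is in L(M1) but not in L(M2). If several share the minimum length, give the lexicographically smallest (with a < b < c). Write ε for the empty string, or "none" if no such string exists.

The string bc is accepted by M1 but not by M2.
No shorter string lies in the difference, and bc is the lexicographically first length-2 string in L(M1) \ L(M2).

bc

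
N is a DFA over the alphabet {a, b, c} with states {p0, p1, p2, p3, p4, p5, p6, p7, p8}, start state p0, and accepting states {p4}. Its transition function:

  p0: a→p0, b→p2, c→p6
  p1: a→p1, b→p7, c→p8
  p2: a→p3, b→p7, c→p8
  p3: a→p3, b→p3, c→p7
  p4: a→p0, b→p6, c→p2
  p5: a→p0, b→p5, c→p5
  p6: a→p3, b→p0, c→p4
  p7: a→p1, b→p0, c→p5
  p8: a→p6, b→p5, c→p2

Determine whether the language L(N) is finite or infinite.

infinite

State p0 is reachable from the start and can reach an accepting state, and it lies on the cycle p0 → p0.
Traversing that cycle any number of times yields accepted strings of unbounded length, so the language is infinite.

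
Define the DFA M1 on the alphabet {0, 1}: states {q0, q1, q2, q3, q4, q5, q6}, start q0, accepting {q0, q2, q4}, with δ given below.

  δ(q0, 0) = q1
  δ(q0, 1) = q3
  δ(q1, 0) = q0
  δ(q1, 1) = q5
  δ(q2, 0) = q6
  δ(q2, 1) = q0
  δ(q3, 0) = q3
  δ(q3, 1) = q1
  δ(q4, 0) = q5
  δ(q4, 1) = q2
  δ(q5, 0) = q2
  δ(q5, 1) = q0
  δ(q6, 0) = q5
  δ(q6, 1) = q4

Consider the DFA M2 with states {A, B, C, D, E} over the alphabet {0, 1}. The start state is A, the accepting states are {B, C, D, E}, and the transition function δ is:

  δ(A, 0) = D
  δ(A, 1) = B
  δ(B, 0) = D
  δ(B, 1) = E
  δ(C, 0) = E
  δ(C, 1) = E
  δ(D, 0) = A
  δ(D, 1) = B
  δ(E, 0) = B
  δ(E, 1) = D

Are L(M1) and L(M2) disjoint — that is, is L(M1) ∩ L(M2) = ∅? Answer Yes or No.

No

The string 010 is accepted by both M1 and M2.
Hence L(M1) ∩ L(M2) ≠ ∅.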